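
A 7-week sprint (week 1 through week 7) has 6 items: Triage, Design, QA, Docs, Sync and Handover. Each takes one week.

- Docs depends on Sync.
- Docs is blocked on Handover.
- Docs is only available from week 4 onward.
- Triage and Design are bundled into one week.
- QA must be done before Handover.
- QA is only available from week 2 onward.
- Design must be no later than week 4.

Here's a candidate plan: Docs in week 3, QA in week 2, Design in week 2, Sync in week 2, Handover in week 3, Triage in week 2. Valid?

QA is only available from week 2 onward — holds.
Docs is blocked on Handover — violated.
Triage and Design are bundled into one week — holds.
QA must be done before Handover — holds.
Docs is only available from week 4 onward — violated.
Docs depends on Sync — holds.
Design must be no later than week 4 — holds.

No — it violates: Docs is only available from week 4 onward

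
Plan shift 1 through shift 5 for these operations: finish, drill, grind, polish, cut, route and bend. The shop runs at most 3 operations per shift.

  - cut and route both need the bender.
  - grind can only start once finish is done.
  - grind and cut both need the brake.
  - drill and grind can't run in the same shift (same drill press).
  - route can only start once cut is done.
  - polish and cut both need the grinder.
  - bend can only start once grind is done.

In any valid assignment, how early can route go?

shift 2

Precedence pushes route to at least shift 2.
route at shift 2 is achievable: polish in shift 2; drill in shift 1; bend in shift 3; cut in shift 1; grind in shift 2; finish in shift 1; route in shift 2.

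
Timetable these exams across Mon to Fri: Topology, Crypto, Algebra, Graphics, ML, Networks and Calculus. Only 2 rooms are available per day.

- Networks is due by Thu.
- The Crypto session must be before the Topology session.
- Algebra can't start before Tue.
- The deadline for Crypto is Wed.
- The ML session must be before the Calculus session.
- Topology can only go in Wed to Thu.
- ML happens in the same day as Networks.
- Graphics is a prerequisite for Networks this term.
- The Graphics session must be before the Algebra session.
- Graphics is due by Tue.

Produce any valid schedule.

Calculus -> Fri; Networks -> Thu; Graphics -> Mon; Algebra -> Tue; ML -> Thu; Topology -> Wed; Crypto -> Mon

Checking: Crypto(Mon) before Topology(Wed); Graphics(Mon) before Algebra(Tue); Graphics(Mon) before Networks(Thu); ML(Thu) before Calculus(Fri); ML = Networks = Thu; Graphics=Mon in [Mon,Tue]; Topology=Wed in [Wed,Thu]; Crypto=Mon in [Mon,Wed]; Algebra=Tue in [Tue,Fri]; Networks=Thu in [Mon,Thu]; max 2 per day (cap 2).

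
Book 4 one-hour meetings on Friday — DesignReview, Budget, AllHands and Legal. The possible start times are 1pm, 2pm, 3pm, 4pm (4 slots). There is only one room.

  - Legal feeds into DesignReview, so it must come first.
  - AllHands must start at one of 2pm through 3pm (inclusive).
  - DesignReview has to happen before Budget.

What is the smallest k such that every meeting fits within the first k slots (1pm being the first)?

The precedence chain requires at least 3 distinct slots.
With at most 1 per slot and 4 meetings, at least 4 slots are needed.
4 works (last occupied slot: 4pm): for example DesignReview=3pm; Legal=1pm; AllHands=2pm; Budget=4pm.

4 slots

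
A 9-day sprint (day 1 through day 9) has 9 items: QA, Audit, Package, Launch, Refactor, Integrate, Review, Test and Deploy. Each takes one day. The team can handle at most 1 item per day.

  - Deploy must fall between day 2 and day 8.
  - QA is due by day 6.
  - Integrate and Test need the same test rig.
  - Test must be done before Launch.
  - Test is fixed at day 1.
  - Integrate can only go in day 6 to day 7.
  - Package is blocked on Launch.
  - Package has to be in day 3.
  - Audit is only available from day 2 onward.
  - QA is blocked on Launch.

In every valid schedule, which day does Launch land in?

day 2

Test is fixed at day 1 and must come before Launch, so Launch is at least day 2.
Package is fixed at day 3 and must come after Launch, so Launch is at most day 2.
So Launch must be day 2.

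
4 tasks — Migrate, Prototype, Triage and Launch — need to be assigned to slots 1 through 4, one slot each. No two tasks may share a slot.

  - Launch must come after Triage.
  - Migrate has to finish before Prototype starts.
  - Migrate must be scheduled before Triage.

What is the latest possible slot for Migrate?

Downstream work caps Migrate at 2.
Migrate at 1 is achievable: Launch -> 4; Prototype -> 3; Triage -> 2; Migrate -> 1.
Nothing later works — the capacity limit rule out every slot after 1.

1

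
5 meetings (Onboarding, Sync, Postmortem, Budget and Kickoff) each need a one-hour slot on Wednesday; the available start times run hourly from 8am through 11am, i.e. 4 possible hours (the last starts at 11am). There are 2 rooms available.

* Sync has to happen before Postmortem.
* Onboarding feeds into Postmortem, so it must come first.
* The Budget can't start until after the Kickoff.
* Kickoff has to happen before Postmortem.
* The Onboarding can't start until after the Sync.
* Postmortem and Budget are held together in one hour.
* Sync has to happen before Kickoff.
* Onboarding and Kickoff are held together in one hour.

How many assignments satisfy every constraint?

4

Enumerating: Postmortem=10am, Onboarding=9am, Budget=10am, Kickoff=9am, Sync=8am | Sync in 8am, Kickoff in 9am, Onboarding in 9am, Budget in 11am, Postmortem in 11am | Kickoff -> 10am; Sync -> 8am; Onboarding -> 10am; Postmortem -> 11am; Budget -> 11am | Kickoff=10am, Budget=11am, Sync=9am, Onboarding=10am, Postmortem=11am.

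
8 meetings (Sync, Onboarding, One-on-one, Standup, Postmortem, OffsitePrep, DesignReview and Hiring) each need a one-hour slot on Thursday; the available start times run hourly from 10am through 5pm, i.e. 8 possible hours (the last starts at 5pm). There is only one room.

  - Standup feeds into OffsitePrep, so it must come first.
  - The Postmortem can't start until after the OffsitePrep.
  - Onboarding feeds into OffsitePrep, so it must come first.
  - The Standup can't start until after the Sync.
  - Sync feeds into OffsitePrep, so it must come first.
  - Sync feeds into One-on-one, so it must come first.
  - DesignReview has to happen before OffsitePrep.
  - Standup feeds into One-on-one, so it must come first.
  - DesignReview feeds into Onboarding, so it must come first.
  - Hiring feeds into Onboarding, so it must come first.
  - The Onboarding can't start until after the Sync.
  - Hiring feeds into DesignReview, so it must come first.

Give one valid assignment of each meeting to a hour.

DesignReview in 12pm, OffsitePrep in 3pm, Onboarding in 1pm, Hiring in 11am, Sync in 10am, Postmortem in 5pm, One-on-one in 4pm, Standup in 2pm

Checking: Hiring(11am) before DesignReview(12pm); Standup(2pm) before One-on-one(4pm); Onboarding(1pm) before OffsitePrep(3pm); Sync(10am) before Onboarding(1pm); DesignReview(12pm) before Onboarding(1pm); Sync(10am) before Standup(2pm); Sync(10am) before OffsitePrep(3pm); Sync(10am) before One-on-one(4pm); DesignReview(12pm) before OffsitePrep(3pm); Standup(2pm) before OffsitePrep(3pm); OffsitePrep(3pm) before Postmortem(5pm); Hiring(11am) before Onboarding(1pm); max 1 per hour (cap 1).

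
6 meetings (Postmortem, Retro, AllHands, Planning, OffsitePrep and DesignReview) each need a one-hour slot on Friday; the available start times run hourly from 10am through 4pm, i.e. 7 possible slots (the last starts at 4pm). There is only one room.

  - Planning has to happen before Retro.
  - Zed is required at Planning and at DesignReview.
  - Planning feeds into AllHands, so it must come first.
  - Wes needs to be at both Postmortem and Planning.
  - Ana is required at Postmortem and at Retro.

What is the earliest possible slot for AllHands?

Precedence pushes AllHands to at least 11am.
AllHands at 11am is achievable: DesignReview -> 3pm, Planning -> 10am, Postmortem -> 1pm, AllHands -> 11am, Retro -> 12pm, OffsitePrep -> 2pm.

11am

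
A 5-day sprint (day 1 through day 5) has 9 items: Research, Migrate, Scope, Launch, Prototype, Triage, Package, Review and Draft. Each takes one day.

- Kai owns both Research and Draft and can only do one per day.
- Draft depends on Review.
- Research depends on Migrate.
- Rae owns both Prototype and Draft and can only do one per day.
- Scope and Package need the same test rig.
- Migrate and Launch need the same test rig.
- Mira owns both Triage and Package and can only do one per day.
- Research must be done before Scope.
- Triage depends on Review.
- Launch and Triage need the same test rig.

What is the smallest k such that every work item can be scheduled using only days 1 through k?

3

The precedence chain requires at least 3 distinct days.
3 works (last occupied day: day 3): for example Scope=day 3, Package=day 1, Prototype=day 1, Triage=day 2, Research=day 2, Review=day 1, Draft=day 3, Launch=day 3, Migrate=day 1.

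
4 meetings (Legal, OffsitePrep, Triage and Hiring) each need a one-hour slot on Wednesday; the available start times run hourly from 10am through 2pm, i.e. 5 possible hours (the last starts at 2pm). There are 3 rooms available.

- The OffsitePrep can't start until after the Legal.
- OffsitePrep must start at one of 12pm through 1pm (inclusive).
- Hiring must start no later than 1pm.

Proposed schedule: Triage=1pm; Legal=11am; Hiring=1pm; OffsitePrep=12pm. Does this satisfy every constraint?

Hiring must start no later than 1pm — holds.
OffsitePrep must start at one of 12pm through 1pm (inclusive) — holds.
There are 3 rooms available — holds.
The OffsitePrep can't start until after the Legal — holds.

Yes, all constraints hold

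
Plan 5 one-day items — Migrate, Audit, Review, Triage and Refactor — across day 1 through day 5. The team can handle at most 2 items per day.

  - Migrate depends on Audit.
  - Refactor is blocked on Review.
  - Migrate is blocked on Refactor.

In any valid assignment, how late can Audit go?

Downstream work caps Audit at day 4.
Audit at day 4 is achievable: Triage=day 1; Audit=day 4; Review=day 1; Refactor=day 2; Migrate=day 5.

day 4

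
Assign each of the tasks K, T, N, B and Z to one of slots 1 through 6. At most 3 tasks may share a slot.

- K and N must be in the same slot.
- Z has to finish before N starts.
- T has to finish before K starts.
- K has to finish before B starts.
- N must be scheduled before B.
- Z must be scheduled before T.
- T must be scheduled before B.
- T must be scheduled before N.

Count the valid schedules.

Splitting on K: it can be 3 (3), 4 (6), 5 (6). Listing each branch's schedules as (T, N, B, Z):
K=3: (2,3,4,1) (2,3,5,1) (2,3,6,1) — 3.
K=4: (2,4,5,1) (2,4,6,1) (3,4,5,1) (3,4,5,2) (3,4,6,1) (3,4,6,2) — 6.
K=5: (2,5,6,1) (3,5,6,1) (3,5,6,2) (4,5,6,1) (4,5,6,2) (4,5,6,3) — 6.
Summing: 3 + 6 + 6 = 15.

15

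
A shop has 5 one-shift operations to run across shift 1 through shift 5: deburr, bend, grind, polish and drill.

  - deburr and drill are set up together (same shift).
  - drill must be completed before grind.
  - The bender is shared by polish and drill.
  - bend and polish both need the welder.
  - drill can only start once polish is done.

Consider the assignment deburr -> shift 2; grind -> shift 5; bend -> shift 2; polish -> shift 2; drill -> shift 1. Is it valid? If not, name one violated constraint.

Invalid. drill can only start once polish is done.

bend and polish both need the welder — violated.
drill can only start once polish is done — violated.
The bender is shared by polish and drill — holds.
deburr and drill are set up together (same shift) — violated.
drill must be completed before grind — holds.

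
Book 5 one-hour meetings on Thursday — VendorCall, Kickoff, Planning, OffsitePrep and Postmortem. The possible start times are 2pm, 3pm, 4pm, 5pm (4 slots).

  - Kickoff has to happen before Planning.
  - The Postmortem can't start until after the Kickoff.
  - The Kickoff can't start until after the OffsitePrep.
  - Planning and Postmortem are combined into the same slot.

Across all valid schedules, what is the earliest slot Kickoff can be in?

3pm

Precedence pushes Kickoff to at least 3pm; downstream work caps Kickoff at 4pm.
Kickoff at 3pm is achievable: Planning=4pm, VendorCall=2pm, OffsitePrep=2pm, Kickoff=3pm, Postmortem=4pm.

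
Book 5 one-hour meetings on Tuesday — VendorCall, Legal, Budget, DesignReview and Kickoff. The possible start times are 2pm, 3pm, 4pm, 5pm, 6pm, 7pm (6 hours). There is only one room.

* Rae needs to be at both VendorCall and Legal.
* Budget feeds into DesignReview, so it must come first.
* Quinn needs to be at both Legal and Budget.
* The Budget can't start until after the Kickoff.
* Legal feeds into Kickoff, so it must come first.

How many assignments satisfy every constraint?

30

Splitting on Legal: it can be 2pm (20), 3pm (8), 4pm (2). Listing each branch's schedules as (VendorCall, Budget, DesignReview, Kickoff):
Legal=2pm: (3pm,5pm,6pm,4pm) (3pm,5pm,7pm,4pm) (3pm,6pm,7pm,4pm) (3pm,6pm,7pm,5pm) (4pm,5pm,6pm,3pm) (4pm,5pm,7pm,3pm) (4pm,6pm,7pm,3pm) (4pm,6pm,7pm,5pm) (5pm,4pm,6pm,3pm) (5pm,4pm,7pm,3pm) (5pm,6pm,7pm,3pm) (5pm,6pm,7pm,4pm) (6pm,4pm,5pm,3pm) (6pm,4pm,7pm,3pm) (6pm,5pm,7pm,3pm) (6pm,5pm,7pm,4pm) (7pm,4pm,5pm,3pm) (7pm,4pm,6pm,3pm) (7pm,5pm,6pm,3pm) (7pm,5pm,6pm,4pm) — 20.
Legal=3pm: (2pm,5pm,6pm,4pm) (2pm,5pm,7pm,4pm) (2pm,6pm,7pm,4pm) (2pm,6pm,7pm,5pm) (4pm,6pm,7pm,5pm) (5pm,6pm,7pm,4pm) (6pm,5pm,7pm,4pm) (7pm,5pm,6pm,4pm) — 8.
Legal=4pm: (2pm,6pm,7pm,5pm) (3pm,6pm,7pm,5pm) — 2.
Summing: 20 + 8 + 2 = 30.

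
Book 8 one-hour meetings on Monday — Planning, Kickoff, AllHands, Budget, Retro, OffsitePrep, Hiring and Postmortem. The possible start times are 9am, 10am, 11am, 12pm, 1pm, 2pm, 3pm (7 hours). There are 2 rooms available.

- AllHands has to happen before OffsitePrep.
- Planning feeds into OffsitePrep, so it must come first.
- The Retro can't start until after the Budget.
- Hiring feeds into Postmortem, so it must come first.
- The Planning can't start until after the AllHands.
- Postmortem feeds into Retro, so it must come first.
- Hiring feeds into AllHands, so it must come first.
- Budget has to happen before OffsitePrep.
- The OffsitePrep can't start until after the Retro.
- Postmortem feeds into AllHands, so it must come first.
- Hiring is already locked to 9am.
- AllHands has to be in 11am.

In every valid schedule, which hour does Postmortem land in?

10am

Hiring is fixed at 9am and must come before Postmortem, so Postmortem is at least 10am.
AllHands is fixed at 11am and must come after Postmortem, so Postmortem is at most 10am.
So Postmortem must be 10am.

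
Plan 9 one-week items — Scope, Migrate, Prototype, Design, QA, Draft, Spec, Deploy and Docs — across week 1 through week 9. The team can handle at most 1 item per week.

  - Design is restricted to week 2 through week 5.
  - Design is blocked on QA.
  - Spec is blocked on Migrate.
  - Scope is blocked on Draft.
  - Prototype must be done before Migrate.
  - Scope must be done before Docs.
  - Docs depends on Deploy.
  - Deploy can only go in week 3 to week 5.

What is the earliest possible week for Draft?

Downstream work caps Draft at week 7.
Draft at week 1 is achievable: Scope -> week 5, Design -> week 4, Migrate -> week 7, Docs -> week 8, QA -> week 2, Prototype -> week 6, Deploy -> week 3, Spec -> week 9, Draft -> week 1.

week 1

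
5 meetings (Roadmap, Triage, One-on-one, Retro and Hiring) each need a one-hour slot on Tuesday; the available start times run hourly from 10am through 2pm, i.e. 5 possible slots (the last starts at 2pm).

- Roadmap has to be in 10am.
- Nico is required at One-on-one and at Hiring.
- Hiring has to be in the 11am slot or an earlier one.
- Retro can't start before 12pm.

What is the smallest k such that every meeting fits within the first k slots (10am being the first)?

Retro can't be placed before 12pm — that is slot 3 counting from 10am — so the schedule must run through at least 3 slots.
3 works (last occupied slot: 12pm): for example Retro=12pm, Roadmap=10am, One-on-one=11am, Triage=10am, Hiring=10am.

3 slots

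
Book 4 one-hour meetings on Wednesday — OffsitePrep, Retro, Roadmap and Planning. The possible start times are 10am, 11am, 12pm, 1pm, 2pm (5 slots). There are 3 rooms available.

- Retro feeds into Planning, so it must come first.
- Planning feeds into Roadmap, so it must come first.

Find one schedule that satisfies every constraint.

Planning=11am, Retro=10am, OffsitePrep=10am, Roadmap=12pm

Checking: Planning(11am) before Roadmap(12pm); Retro(10am) before Planning(11am); max 2 per slot (cap 3).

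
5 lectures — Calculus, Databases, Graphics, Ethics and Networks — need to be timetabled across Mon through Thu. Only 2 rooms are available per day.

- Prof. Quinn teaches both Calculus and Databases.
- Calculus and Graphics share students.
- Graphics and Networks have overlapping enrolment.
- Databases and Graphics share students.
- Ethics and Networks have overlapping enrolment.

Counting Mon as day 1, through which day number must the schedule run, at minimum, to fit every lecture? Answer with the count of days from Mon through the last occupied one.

With at most 2 per day and 5 lectures, at least 3 days are needed.
3 works (last occupied day: Wed): for example Networks in Tue, Graphics in Wed, Calculus in Mon, Databases in Tue, Ethics in Mon.

3 days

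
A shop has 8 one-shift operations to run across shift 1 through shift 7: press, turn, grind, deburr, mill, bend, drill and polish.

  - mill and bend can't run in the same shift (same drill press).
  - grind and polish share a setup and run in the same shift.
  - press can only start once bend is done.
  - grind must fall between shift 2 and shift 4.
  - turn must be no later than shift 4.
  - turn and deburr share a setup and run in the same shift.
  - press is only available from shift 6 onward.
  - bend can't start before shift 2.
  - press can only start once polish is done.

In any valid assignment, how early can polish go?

shift 2

Polish must be in the same shift as grind, which can't be before shift 2, so polish is at least shift 2; polish must be in the same shift as grind, which can't be after shift 4, so polish is at most shift 4.
polish at shift 2 is achievable: drill in shift 1, turn in shift 1, deburr in shift 1, grind in shift 2, mill in shift 1, press in shift 6, bend in shift 2, polish in shift 2.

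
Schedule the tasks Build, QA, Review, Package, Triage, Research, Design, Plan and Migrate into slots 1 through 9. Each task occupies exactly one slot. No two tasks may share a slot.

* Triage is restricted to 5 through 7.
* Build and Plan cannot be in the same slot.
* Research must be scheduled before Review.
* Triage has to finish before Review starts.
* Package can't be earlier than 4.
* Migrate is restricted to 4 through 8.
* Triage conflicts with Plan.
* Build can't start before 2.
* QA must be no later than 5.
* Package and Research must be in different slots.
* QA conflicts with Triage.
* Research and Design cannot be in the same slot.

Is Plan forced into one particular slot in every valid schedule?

No

Plan can be 1 (e.g. Migrate in 4, QA in 2, Design in 9, Triage in 5, Research in 7, Build in 3, Plan in 1, Package in 6, Review in 8) or 2 (e.g. Design=9, Review=8, Plan=2, QA=1, Migrate=4, Research=7, Package=6, Triage=5, Build=3).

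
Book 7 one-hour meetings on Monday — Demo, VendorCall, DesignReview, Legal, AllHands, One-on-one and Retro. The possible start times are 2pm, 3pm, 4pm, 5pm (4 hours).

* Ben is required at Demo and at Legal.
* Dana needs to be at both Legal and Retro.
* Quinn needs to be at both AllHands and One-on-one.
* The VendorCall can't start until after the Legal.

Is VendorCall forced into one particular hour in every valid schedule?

VendorCall can be 3pm (e.g. AllHands -> 2pm; Retro -> 3pm; Legal -> 2pm; DesignReview -> 2pm; One-on-one -> 3pm; Demo -> 3pm; VendorCall -> 3pm) or 4pm (e.g. Legal -> 2pm, AllHands -> 2pm, VendorCall -> 4pm, Retro -> 3pm, DesignReview -> 2pm, Demo -> 3pm, One-on-one -> 3pm).

No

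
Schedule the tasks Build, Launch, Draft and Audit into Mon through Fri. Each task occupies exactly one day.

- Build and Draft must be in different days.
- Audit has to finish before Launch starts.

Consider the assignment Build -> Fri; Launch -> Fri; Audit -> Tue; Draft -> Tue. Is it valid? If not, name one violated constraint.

Audit has to finish before Launch starts — holds.
Build and Draft must be in different days — holds.

Yes, all constraints hold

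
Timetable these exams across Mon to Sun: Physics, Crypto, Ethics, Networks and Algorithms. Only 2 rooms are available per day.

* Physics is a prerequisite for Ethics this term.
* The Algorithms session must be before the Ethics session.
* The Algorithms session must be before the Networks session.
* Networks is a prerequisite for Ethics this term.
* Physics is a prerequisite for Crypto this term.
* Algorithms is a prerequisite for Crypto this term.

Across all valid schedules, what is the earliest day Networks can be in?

Tue

Precedence pushes Networks to at least Tue; downstream work caps Networks at Sat.
Networks at Tue is achievable: Ethics -> Wed; Algorithms -> Mon; Networks -> Tue; Physics -> Mon; Crypto -> Tue.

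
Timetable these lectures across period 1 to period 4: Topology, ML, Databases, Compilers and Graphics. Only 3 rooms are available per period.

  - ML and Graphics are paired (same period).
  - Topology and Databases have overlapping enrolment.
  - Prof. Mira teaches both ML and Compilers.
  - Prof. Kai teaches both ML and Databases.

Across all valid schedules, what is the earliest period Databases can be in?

period 1

Databases at period 1 is achievable: Topology -> period 2, Graphics -> period 2, ML -> period 2, Compilers -> period 1, Databases -> period 1.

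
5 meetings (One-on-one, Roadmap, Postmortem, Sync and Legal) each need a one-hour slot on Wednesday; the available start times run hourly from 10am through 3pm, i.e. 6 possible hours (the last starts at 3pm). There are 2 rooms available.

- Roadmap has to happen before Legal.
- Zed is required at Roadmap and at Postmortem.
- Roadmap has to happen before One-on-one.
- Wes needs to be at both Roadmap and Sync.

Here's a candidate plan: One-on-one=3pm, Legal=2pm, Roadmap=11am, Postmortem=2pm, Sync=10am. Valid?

Roadmap has to happen before One-on-one — holds.
Roadmap has to happen before Legal — holds.
Zed is required at Roadmap and at Postmortem — holds.
Wes needs to be at both Roadmap and Sync — holds.
There are 2 rooms available — holds.

Yes, all constraints hold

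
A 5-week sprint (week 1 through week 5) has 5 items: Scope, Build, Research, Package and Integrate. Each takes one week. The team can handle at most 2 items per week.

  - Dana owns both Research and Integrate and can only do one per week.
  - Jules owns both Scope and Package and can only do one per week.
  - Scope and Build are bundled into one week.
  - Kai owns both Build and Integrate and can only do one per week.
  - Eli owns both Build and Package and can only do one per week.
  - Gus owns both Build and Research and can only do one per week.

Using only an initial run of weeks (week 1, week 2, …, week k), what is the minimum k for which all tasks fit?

With at most 2 per week and 5 tasks, at least 3 weeks are needed.
3 works (last occupied week: week 3): for example Integrate -> week 3, Research -> week 2, Scope -> week 1, Package -> week 2, Build -> week 1.

3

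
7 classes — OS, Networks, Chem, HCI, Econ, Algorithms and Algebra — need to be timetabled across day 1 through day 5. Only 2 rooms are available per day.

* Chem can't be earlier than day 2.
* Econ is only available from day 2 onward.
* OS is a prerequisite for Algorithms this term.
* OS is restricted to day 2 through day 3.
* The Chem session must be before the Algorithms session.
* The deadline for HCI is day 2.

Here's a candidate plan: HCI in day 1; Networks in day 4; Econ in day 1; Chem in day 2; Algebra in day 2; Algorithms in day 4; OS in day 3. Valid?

No. Econ is only available from day 2 onward is not satisfied.

OS is a prerequisite for Algorithms this term — holds.
The Chem session must be before the Algorithms session — holds.
Econ is only available from day 2 onward — violated.
The deadline for HCI is day 2 — holds.
OS is restricted to day 2 through day 3 — holds.
Only 2 rooms are available per day — holds.
Chem can't be earlier than day 2 — holds.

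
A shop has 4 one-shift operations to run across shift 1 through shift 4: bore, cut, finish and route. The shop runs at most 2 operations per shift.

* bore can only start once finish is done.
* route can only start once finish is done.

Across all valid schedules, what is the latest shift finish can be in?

shift 3

Downstream work caps finish at shift 3.
finish at shift 3 is achievable: route in shift 4; bore in shift 4; finish in shift 3; cut in shift 1.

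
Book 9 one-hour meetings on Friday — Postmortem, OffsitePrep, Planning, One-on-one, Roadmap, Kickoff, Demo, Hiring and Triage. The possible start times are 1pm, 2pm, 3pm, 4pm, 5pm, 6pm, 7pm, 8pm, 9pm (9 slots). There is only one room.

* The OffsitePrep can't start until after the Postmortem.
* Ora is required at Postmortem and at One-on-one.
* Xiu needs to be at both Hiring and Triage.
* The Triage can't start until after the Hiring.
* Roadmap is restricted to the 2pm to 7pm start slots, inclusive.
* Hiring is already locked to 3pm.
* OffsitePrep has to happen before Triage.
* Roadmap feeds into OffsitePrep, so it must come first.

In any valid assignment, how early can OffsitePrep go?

Precedence pushes OffsitePrep to at least 3pm; downstream work caps OffsitePrep at 8pm.
OffsitePrep at 4pm is achievable: One-on-one -> 7pm; Postmortem -> 1pm; Roadmap -> 2pm; Planning -> 6pm; Triage -> 5pm; Kickoff -> 8pm; Demo -> 9pm; OffsitePrep -> 4pm; Hiring -> 3pm.
Nothing earlier works — the conflict and capacity constraints rule out every slot before 4pm.

4pm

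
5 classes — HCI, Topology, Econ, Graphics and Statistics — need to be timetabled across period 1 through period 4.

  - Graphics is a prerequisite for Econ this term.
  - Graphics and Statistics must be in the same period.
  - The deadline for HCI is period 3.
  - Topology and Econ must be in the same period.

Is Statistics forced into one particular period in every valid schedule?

Statistics can be period 1 (e.g. Topology in period 2, HCI in period 1, Econ in period 2, Statistics in period 1, Graphics in period 1) or period 2 (e.g. Statistics in period 2, Topology in period 3, HCI in period 1, Econ in period 3, Graphics in period 2).

No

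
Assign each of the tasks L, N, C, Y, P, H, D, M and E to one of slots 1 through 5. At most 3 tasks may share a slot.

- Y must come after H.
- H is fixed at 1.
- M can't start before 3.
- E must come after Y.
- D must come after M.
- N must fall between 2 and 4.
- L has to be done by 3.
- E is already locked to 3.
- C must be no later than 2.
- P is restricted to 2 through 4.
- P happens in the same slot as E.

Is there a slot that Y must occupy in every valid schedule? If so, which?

H is fixed at 1 and must come before Y, so Y is at least 2.
E is fixed at 3 and must come after Y, so Y is at most 2.
So Y must be 2.

2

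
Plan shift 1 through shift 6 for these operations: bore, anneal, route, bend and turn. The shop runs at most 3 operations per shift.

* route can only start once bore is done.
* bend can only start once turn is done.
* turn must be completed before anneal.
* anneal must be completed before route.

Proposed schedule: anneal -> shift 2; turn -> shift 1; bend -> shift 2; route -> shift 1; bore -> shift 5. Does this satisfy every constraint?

anneal must be completed before route — violated.
The shop runs at most 3 operations per shift — holds.
turn must be completed before anneal — holds.
bend can only start once turn is done — holds.
route can only start once bore is done — violated.

No. route can only start once bore is done is not satisfied.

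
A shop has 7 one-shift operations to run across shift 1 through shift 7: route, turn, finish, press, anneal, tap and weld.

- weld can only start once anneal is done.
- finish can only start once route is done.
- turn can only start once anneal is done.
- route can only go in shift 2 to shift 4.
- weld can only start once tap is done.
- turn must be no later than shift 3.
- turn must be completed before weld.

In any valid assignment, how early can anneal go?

shift 1

Downstream work caps anneal at shift 2.
anneal at shift 1 is achievable: tap in shift 1; turn in shift 2; finish in shift 3; weld in shift 3; anneal in shift 1; route in shift 2; press in shift 1.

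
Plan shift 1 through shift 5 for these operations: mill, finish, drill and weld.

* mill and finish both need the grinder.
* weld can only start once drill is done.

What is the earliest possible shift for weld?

Precedence pushes weld to at least shift 2.
weld at shift 2 is achievable: finish=shift 2; drill=shift 1; weld=shift 2; mill=shift 1.

shift 2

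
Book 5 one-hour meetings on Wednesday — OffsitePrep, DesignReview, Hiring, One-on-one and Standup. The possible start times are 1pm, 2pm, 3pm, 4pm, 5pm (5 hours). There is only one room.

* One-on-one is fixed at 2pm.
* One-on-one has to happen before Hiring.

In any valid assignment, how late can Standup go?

5pm

Standup at 5pm is achievable: One-on-one=2pm, DesignReview=4pm, Hiring=3pm, Standup=5pm, OffsitePrep=1pm.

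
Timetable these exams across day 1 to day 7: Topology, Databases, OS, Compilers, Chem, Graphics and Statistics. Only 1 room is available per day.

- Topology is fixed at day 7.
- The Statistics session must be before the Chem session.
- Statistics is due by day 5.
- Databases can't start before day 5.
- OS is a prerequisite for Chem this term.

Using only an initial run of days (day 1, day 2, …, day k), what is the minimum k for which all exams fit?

7 days

The precedence chain requires at least 2 distinct days.
With at most 1 per day and 7 exams, at least 7 days are needed.
Topology can't be placed before day 7, so the schedule must run through at least day 7.
7 works (last occupied day: day 7): for example OS=day 2; Databases=day 5; Chem=day 3; Compilers=day 4; Topology=day 7; Statistics=day 1; Graphics=day 6.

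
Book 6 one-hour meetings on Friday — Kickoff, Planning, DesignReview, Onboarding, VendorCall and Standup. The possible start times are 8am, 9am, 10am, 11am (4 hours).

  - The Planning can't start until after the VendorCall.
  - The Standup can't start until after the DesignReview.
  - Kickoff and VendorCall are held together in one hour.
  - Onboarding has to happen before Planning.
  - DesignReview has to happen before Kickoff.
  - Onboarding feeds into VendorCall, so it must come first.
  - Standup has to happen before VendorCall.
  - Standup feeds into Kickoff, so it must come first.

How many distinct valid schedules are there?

Enumerating: VendorCall in 10am, Onboarding in 8am, Kickoff in 10am, DesignReview in 8am, Standup in 9am, Planning in 11am | Standup=9am, DesignReview=8am, VendorCall=10am, Onboarding=9am, Kickoff=10am, Planning=11am.

2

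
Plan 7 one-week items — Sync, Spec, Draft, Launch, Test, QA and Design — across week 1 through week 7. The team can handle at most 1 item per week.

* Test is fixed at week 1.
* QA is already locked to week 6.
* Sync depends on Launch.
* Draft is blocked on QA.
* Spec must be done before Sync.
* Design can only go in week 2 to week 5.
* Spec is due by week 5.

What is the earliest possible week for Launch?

Downstream work caps Launch at week 6.
Launch at week 2 is achievable: Design -> week 3, Sync -> week 5, QA -> week 6, Draft -> week 7, Launch -> week 2, Test -> week 1, Spec -> week 4.
Nothing earlier works — the capacity limit rule out every week before week 2.

week 2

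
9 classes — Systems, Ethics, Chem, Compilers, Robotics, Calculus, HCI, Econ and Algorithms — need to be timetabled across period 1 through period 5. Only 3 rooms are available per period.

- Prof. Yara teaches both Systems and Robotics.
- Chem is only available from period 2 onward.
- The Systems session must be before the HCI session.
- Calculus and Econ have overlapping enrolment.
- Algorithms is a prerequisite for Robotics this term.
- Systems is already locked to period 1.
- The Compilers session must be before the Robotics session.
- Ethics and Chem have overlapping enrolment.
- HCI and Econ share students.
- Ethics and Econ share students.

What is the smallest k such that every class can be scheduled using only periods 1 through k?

3

The precedence chain requires at least 2 distinct periods.
With at most 3 per period and 9 classes, at least 3 periods are needed.
3 works (last occupied period: period 3): for example Robotics -> period 2, Compilers -> period 1, Ethics -> period 3, Econ -> period 2, Algorithms -> period 1, Calculus -> period 3, Systems -> period 1, Chem -> period 2, HCI -> period 3.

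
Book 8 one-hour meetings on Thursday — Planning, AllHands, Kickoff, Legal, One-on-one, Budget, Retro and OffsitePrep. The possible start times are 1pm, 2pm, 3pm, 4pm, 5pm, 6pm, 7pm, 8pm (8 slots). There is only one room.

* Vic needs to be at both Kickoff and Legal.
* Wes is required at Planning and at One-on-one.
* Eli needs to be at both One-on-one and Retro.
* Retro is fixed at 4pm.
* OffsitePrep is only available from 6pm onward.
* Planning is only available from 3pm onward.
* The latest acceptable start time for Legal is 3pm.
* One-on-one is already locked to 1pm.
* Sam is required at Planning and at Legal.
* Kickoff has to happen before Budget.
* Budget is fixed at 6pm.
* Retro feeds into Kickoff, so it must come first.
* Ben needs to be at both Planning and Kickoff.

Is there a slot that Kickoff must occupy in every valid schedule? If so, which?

5pm

Retro is fixed at 4pm and must come before Kickoff, so Kickoff is at least 5pm.
Budget is fixed at 6pm and must come after Kickoff, so Kickoff is at most 5pm.
So Kickoff must be 5pm.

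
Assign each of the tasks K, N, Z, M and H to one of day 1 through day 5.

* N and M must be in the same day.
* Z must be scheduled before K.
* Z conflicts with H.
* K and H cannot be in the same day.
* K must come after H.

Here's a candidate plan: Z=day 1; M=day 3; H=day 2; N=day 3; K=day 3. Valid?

N and M must be in the same day — holds.
K and H cannot be in the same day — holds.
K must come after H — holds.
Z must be scheduled before K — holds.
Z conflicts with H — holds.

Valid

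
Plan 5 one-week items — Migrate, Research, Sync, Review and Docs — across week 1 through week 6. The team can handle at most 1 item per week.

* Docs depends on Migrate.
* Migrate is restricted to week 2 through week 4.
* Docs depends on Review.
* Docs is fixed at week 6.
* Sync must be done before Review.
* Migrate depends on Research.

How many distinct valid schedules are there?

Splitting on Migrate: it can be week 2 (3), week 3 (6), week 4 (9). Listing each branch's schedules as (Research, Sync, Review, Docs) by week number:
Migrate=week 2: (1,3,4,6) (1,3,5,6) (1,4,5,6) — 3.
Migrate=week 3: (1,2,4,6) (1,2,5,6) (1,4,5,6) (2,1,4,6) (2,1,5,6) (2,4,5,6) — 6.
Migrate=week 4: (1,2,3,6) (1,2,5,6) (1,3,5,6) (2,1,3,6) (2,1,5,6) (2,3,5,6) (3,1,2,6) (3,1,5,6) (3,2,5,6) — 9.
Summing: 3 + 6 + 9 = 18.

18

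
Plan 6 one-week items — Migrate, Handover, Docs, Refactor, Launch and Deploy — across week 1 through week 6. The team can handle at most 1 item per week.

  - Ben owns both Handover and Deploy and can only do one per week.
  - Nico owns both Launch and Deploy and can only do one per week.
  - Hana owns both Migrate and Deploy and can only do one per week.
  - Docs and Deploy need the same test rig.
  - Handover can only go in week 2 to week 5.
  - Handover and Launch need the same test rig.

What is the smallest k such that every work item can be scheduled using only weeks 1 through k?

With at most 1 per week and 6 work items, at least 6 weeks are needed.
Handover can't be placed before week 2, so the schedule must run through at least week 2.
6 works (last occupied week: week 6): for example Refactor=week 4; Migrate=week 1; Launch=week 5; Deploy=week 6; Docs=week 3; Handover=week 2.

6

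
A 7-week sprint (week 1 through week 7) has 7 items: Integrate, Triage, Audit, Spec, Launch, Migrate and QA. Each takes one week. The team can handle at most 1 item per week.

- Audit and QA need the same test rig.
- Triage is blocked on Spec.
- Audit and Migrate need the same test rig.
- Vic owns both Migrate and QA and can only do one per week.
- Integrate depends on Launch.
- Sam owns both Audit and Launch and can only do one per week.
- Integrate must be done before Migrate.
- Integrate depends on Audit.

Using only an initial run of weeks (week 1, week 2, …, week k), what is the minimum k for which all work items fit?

The precedence chain requires at least 3 distinct weeks.
With at most 1 per week and 7 work items, at least 7 weeks are needed.
7 works (last occupied week: week 7): for example Integrate in week 3; Audit in week 1; Launch in week 2; Triage in week 5; Migrate in week 6; QA in week 7; Spec in week 4.

7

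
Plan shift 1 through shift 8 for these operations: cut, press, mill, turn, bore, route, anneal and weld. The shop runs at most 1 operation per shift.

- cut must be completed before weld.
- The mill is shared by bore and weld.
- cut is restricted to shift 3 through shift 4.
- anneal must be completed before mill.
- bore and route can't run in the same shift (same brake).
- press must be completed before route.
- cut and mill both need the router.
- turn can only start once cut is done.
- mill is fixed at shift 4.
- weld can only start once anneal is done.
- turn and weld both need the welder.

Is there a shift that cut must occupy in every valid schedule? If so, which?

cut's window is shift 3–shift 4.
mill is fixed at shift 4, and cut can't share a shift with mill.
So cut must be shift 3.

shift 3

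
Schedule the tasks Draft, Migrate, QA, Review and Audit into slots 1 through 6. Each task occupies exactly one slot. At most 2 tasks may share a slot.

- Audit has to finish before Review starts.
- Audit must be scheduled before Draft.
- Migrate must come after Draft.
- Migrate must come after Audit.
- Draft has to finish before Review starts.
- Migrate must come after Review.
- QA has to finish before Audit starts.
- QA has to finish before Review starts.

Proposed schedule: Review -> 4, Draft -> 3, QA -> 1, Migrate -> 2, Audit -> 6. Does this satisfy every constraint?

Migrate must come after Audit — violated.
Draft has to finish before Review starts — holds.
Audit must be scheduled before Draft — violated.
QA has to finish before Audit starts — holds.
Migrate must come after Review — violated.
Migrate must come after Draft — violated.
Audit has to finish before Review starts — violated.
At most 2 tasks may share a slot — holds.
QA has to finish before Review starts — holds.

No — it violates: Migrate must come after Audit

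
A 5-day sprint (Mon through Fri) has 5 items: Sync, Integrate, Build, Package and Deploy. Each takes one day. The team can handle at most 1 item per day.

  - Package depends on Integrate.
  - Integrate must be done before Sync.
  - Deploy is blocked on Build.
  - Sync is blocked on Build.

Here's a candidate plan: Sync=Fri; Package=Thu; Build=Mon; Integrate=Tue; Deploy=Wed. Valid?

Package depends on Integrate — holds.
Deploy is blocked on Build — holds.
The team can handle at most 1 item per day — holds.
Integrate must be done before Sync — holds.
Sync is blocked on Build — holds.

Valid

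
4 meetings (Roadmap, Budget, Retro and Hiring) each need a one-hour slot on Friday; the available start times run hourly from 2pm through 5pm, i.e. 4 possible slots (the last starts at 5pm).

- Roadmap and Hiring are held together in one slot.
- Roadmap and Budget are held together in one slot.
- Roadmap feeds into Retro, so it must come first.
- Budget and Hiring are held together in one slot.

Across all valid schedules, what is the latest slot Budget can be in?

Budget must be in the same slot as Roadmap, which can't be after 4pm, so Budget is at most 4pm.
Budget at 4pm is achievable: Retro=5pm; Budget=4pm; Hiring=4pm; Roadmap=4pm.

4pm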